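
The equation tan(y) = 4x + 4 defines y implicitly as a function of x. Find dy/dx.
Apply d/dx to both sides, remembering that y depends on x. Each occurrence of y therefore brings in a y' = dy/dx via the chain rule.

With F(x, y) equal to the left-hand side minus the right, differentiate F term by term:
  d/dx[-4x] = -4
  d/dx[tan(y)] = y'(tan(y)^2 + 1)
  d/dx[-4] = 0
Adding these up, d/dx[F] = 0 becomes
  (-4) + (tan(y)^2 + 1)·y' = 0,
so isolating y',
  dy/dx = -(-4)/(tan(y)^2 + 1) = 4cos(y)^2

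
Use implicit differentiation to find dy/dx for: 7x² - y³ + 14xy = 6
Apply d/dx to both sides, remembering that y depends on x. Each occurrence of y therefore brings in a y' = dy/dx via the chain rule.

With F(x, y) equal to the left-hand side minus the right, differentiate F term by term:
  d/dx[7x^2] = 14x
  d/dx[14xy] = 14x·y' + 14y
  d/dx[-y^3] = -3y^2·y'
  d/dx[-6] = 0
Adding these up, d/dx[F] = 0 becomes
  (14x + 14y) + (14x - 3y^2)·y' = 0,
so isolating y',
  dy/dx = -(14x + 14y)/(14x - 3y^2) = 14(-x - y)/(14x - 3y^2)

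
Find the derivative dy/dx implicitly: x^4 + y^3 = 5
Apply d/dx to both sides, remembering that y depends on x. Each occurrence of y therefore brings in a y' = dy/dx via the chain rule.

With F(x, y) equal to the left-hand side minus the right, differentiate F term by term:
  d/dx[x^4] = 4x^3
  d/dx[y^3] = 3y^2·y'
  d/dx[-5] = 0
Adding these up, d/dx[F] = 0 becomes
  (4x^3) + (3y^2)·y' = 0,
so isolating y',
  dy/dx = -(4x^3)/(3y^2) = -4x^3/(3y^2)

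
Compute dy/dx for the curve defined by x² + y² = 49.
Take d/dx of both sides. Since y is implicitly a function of x, the chain rule attaches a y' = dy/dx factor whenever we differentiate through y.

Set F(x, y) = (left side) − (right side), so the curve is F = 0. Differentiating each term of F:
  d/dx[x^2] = 2x
  d/dx[y^2] = 2y·y'
  d/dx[-49] = 0

Collecting, the y'-free part is the partial derivative in x and the y' coefficient is the partial derivative in y:
  ∂F/∂x = 2x
  ∂F/∂y = 2y

so d/dx[F(x, y(x))] = ∂F/∂x + (∂F/∂y)·y' = 0. Rearranging,
  dy/dx = -(∂F/∂x)/(∂F/∂y) = -(2x)/(2y) = -x/y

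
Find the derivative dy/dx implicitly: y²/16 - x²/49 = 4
Apply d/dx to both sides, remembering that y depends on x. Each occurrence of y therefore brings in a y' = dy/dx via the chain rule.

With F(x, y) equal to the left-hand side minus the right, differentiate F term by term:
  d/dx[-x^2/49] = -2x/49
  d/dx[y^2/16] = y·y'/8
  d/dx[-4] = 0
Adding these up, d/dx[F] = 0 becomes
  (-2x/49) + (y/8)·y' = 0,
so isolating y',
  dy/dx = -(-2x/49)/(y/8) = 16x/(49y)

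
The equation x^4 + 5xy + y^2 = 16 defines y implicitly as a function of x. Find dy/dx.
Apply d/dx to both sides, remembering that y depends on x. Each occurrence of y therefore brings in a y' = dy/dx via the chain rule.

With F(x, y) equal to the left-hand side minus the right, differentiate F term by term:
  d/dx[x^4] = 4x^3
  d/dx[5xy] = 5x·y' + 5y
  d/dx[y^2] = 2y·y'
  d/dx[-16] = 0
Adding these up, d/dx[F] = 0 becomes
  (4x^3 + 5y) + (5x + 2y)·y' = 0,
so isolating y',
  dy/dx = -(4x^3 + 5y)/(5x + 2y) = (-4x^3 - 5y)/(5x + 2y)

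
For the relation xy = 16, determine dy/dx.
Differentiate both sides with respect to x, treating y as y(x). By the chain rule, any term containing y contributes a factor of y' = dy/dx when we differentiate it.

Move every term to one side and write the relation as F(x, y) = 0. Term by term,
  d/dx[xy] = x·y' + y
  d/dx[-16] = 0

The pieces without y' make up ∂F/∂x and the coefficient of y' is ∂F/∂y:
  ∂F/∂x = y,
  ∂F/∂y = x.

Since d/dx[F] = ∂F/∂x + (∂F/∂y)·y' = 0, solve for y':
  (∂F/∂y)·y' = -∂F/∂x
  dy/dx = -(∂F/∂x)/(∂F/∂y) = -(y)/(x) = -y/x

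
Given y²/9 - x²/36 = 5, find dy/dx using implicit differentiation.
Apply d/dx to both sides, remembering that y depends on x. Each occurrence of y therefore brings in a y' = dy/dx via the chain rule.

With F(x, y) equal to the left-hand side minus the right, differentiate F term by term:
  d/dx[-x^2/36] = -x/18
  d/dx[y^2/9] = 2y·y'/9
  d/dx[-5] = 0
Adding these up, d/dx[F] = 0 becomes
  (-x/18) + (2y/9)·y' = 0,
so isolating y',
  dy/dx = -(-x/18)/(2y/9) = x/(4y)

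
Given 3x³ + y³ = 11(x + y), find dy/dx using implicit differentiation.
Take d/dx of both sides. Since y is implicitly a function of x, the chain rule attaches a y' = dy/dx factor whenever we differentiate through y.

Set F(x, y) = (left side) − (right side), so the curve is F = 0. Differentiating each term of F:
  d/dx[3x^3] = 9x^2
  d/dx[-11x] = -11
  d/dx[y^3] = 3y^2·y'
  d/dx[-11y] = -11·y'

Collecting, the y'-free part is the partial derivative in x and the y' coefficient is the partial derivative in y:
  ∂F/∂x = 9x^2 - 11
  ∂F/∂y = 3y^2 - 11

so d/dx[F(x, y(x))] = ∂F/∂x + (∂F/∂y)·y' = 0. Rearranging,
  dy/dx = -(∂F/∂x)/(∂F/∂y) = -(9x^2 - 11)/(3y^2 - 11) = (11 - 9x^2)/(3y^2 - 11)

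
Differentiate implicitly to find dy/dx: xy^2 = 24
Differentiate the relation implicitly: treat y = y(x) and apply the chain rule, so every y-derivative picks up a y' = dy/dx factor.

With everything moved to the left-hand side, differentiate term by term:
  d/dx[xy^2] = 2xy·y' + y^2
  d/dx[-24] = 0

Separating the contributions that come from x directly and those that come through y:
  without y':      y^2
  multiplying y':  2xy

so (y^2) + (2xy)·y' = 0, and therefore
  dy/dx = -(y^2)/(2xy) = -y/(2x)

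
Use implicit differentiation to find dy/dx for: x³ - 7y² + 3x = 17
Apply d/dx to both sides, remembering that y depends on x. Each occurrence of y therefore brings in a y' = dy/dx via the chain rule.

With F(x, y) equal to the left-hand side minus the right, differentiate F term by term:
  d/dx[x^3] = 3x^2
  d/dx[3x] = 3
  d/dx[-7y^2] = -14y·y'
  d/dx[-17] = 0
Adding these up, d/dx[F] = 0 becomes
  (3x^2 + 3) + (-14y)·y' = 0,
so isolating y',
  dy/dx = -(3x^2 + 3)/(-14y) = 3(x^2 + 1)/(14y)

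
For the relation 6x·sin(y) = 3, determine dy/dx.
Differentiate the relation implicitly: treat y = y(x) and apply the chain rule, so every y-derivative picks up a y' = dy/dx factor.

With everything moved to the left-hand side, differentiate term by term:
  d/dx[6x·sin(y)] = 6x·y'·cos(y) + 6sin(y)
  d/dx[-3] = 0

Separating the contributions that come from x directly and those that come through y:
  without y':      6sin(y)
  multiplying y':  6x·cos(y)

so (6sin(y)) + (6x·cos(y))·y' = 0, and therefore
  dy/dx = -(6sin(y))/(6x·cos(y)) = -tan(y)/x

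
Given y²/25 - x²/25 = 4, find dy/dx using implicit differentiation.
Differentiate the relation implicitly: treat y = y(x) and apply the chain rule, so every y-derivative picks up a y' = dy/dx factor.

With everything moved to the left-hand side, differentiate term by term:
  d/dx[-x^2/25] = -2x/25
  d/dx[y^2/25] = 2y·y'/25
  d/dx[-4] = 0

Separating the contributions that come from x directly and those that come through y:
  without y':      -2x/25
  multiplying y':  2y/25

so (-2x/25) + (2y/25)·y' = 0, and therefore
  dy/dx = -(-2x/25)/(2y/25) = x/y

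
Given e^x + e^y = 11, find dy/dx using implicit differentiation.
Differentiate the relation implicitly: treat y = y(x) and apply the chain rule, so every y-derivative picks up a y' = dy/dx factor.

With everything moved to the left-hand side, differentiate term by term:
  d/dx[e^(x)] = e^(x)
  d/dx[e^(y)] = y'·e^(y)
  d/dx[-11] = 0

Separating the contributions that come from x directly and those that come through y:
  without y':      e^(x)
  multiplying y':  e^(y)

so (e^(x)) + (e^(y))·y' = 0, and therefore
  dy/dx = -(e^(x))/(e^(y)) = -e^(x - y)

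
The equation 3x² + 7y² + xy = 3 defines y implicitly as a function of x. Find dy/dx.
Take d/dx of both sides. Since y is implicitly a function of x, the chain rule attaches a y' = dy/dx factor whenever we differentiate through y.

Set F(x, y) = (left side) − (right side), so the curve is F = 0. Differentiating each term of F:
  d/dx[3x^2] = 6x
  d/dx[xy] = x·y' + y
  d/dx[7y^2] = 14y·y'
  d/dx[-3] = 0

Collecting, the y'-free part is the partial derivative in x and the y' coefficient is the partial derivative in y:
  ∂F/∂x = 6x + y
  ∂F/∂y = x + 14y

so d/dx[F(x, y(x))] = ∂F/∂x + (∂F/∂y)·y' = 0. Rearranging,
  dy/dx = -(∂F/∂x)/(∂F/∂y) = -(6x + y)/(x + 14y) = (-6x - y)/(x + 14y)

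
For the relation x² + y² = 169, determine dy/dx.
Take d/dx of both sides. Since y is implicitly a function of x, the chain rule attaches a y' = dy/dx factor whenever we differentiate through y.

Set F(x, y) = (left side) − (right side), so the curve is F = 0. Differentiating each term of F:
  d/dx[x^2] = 2x
  d/dx[y^2] = 2y·y'
  d/dx[-169] = 0

Collecting, the y'-free part is the partial derivative in x and the y' coefficient is the partial derivative in y:
  ∂F/∂x = 2x
  ∂F/∂y = 2y

so d/dx[F(x, y(x))] = ∂F/∂x + (∂F/∂y)·y' = 0. Rearranging,
  dy/dx = -(∂F/∂x)/(∂F/∂y) = -(2x)/(2y) = -x/y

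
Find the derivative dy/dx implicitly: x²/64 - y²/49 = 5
Apply d/dx to both sides, remembering that y depends on x. Each occurrence of y therefore brings in a y' = dy/dx via the chain rule.

With F(x, y) equal to the left-hand side minus the right, differentiate F term by term:
  d/dx[x^2/64] = x/32
  d/dx[-y^2/49] = -2y·y'/49
  d/dx[-5] = 0
Adding these up, d/dx[F] = 0 becomes
  (x/32) + (-2y/49)·y' = 0,
so isolating y',
  dy/dx = -(x/32)/(-2y/49) = 49x/(64y)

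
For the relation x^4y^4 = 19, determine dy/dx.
Apply d/dx to both sides, remembering that y depends on x. Each occurrence of y therefore brings in a y' = dy/dx via the chain rule.

With F(x, y) equal to the left-hand side minus the right, differentiate F term by term:
  d/dx[x^4y^4] = 4x^4y^3·y' + 4x^3y^4
  d/dx[-19] = 0
Adding these up, d/dx[F] = 0 becomes
  (4x^3y^4) + (4x^4y^3)·y' = 0,
so isolating y',
  dy/dx = -(4x^3y^4)/(4x^4y^3) = -y/x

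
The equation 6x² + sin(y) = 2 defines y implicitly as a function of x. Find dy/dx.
Differentiate the relation implicitly: treat y = y(x) and apply the chain rule, so every y-derivative picks up a y' = dy/dx factor.

With everything moved to the left-hand side, differentiate term by term:
  d/dx[6x^2] = 12x
  d/dx[sin(y)] = y'·cos(y)
  d/dx[-2] = 0

Separating the contributions that come from x directly and those that come through y:
  without y':      12x
  multiplying y':  cos(y)

so (12x) + (cos(y))·y' = 0, and therefore
  dy/dx = -(12x)/(cos(y)) = -12x/cos(y)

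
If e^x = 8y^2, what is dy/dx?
Apply d/dx to both sides, remembering that y depends on x. Each occurrence of y therefore brings in a y' = dy/dx via the chain rule.

With F(x, y) equal to the left-hand side minus the right, differentiate F term by term:
  d/dx[-8y^2] = -16y·y'
  d/dx[e^(x)] = e^(x)
Adding these up, d/dx[F] = 0 becomes
  (e^(x)) + (-16y)·y' = 0,
so isolating y',
  dy/dx = -(e^(x))/(-16y) = e^(x)/(16y)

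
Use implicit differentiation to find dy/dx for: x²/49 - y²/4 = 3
Differentiate the relation implicitly: treat y = y(x) and apply the chain rule, so every y-derivative picks up a y' = dy/dx factor.

With everything moved to the left-hand side, differentiate term by term:
  d/dx[x^2/49] = 2x/49
  d/dx[-y^2/4] = -y·y'/2
  d/dx[-3] = 0

Separating the contributions that come from x directly and those that come through y:
  without y':      2x/49
  multiplying y':  -y/2

so (2x/49) + (-y/2)·y' = 0, and therefore
  dy/dx = -(2x/49)/(-y/2) = 4x/(49y)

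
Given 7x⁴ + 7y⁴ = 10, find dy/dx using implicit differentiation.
Differentiate both sides with respect to x, treating y as y(x). By the chain rule, any term containing y contributes a factor of y' = dy/dx when we differentiate it.

Move every term to one side and write the relation as F(x, y) = 0. Term by term,
  d/dx[7x^4] = 28x^3
  d/dx[7y^4] = 28y^3·y'
  d/dx[-10] = 0

The pieces without y' make up ∂F/∂x and the coefficient of y' is ∂F/∂y:
  ∂F/∂x = 28x^3,
  ∂F/∂y = 28y^3.

Since d/dx[F] = ∂F/∂x + (∂F/∂y)·y' = 0, solve for y':
  (∂F/∂y)·y' = -∂F/∂x
  dy/dx = -(∂F/∂x)/(∂F/∂y) = -(28x^3)/(28y^3) = -x^3/y^3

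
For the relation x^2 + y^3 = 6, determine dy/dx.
Take d/dx of both sides. Since y is implicitly a function of x, the chain rule attaches a y' = dy/dx factor whenever we differentiate through y.

Set F(x, y) = (left side) − (right side), so the curve is F = 0. Differentiating each term of F:
  d/dx[x^2] = 2x
  d/dx[y^3] = 3y^2·y'
  d/dx[-6] = 0

Collecting, the y'-free part is the partial derivative in x and the y' coefficient is the partial derivative in y:
  ∂F/∂x = 2x
  ∂F/∂y = 3y^2

so d/dx[F(x, y(x))] = ∂F/∂x + (∂F/∂y)·y' = 0. Rearranging,
  dy/dx = -(∂F/∂x)/(∂F/∂y) = -(2x)/(3y^2) = -2x/(3y^2)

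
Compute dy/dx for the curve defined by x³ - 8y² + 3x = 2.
Differentiate both sides with respect to x, treating y as y(x). By the chain rule, any term containing y contributes a factor of y' = dy/dx when we differentiate it.

Move every term to one side and write the relation as F(x, y) = 0. Term by term,
  d/dx[x^3] = 3x^2
  d/dx[3x] = 3
  d/dx[-8y^2] = -16y·y'
  d/dx[-2] = 0

The pieces without y' make up ∂F/∂x and the coefficient of y' is ∂F/∂y:
  ∂F/∂x = 3x^2 + 3,
  ∂F/∂y = -16y.

Since d/dx[F] = ∂F/∂x + (∂F/∂y)·y' = 0, solve for y':
  (∂F/∂y)·y' = -∂F/∂x
  dy/dx = -(∂F/∂x)/(∂F/∂y) = -(3x^2 + 3)/(-16y) = 3(x^2 + 1)/(16y)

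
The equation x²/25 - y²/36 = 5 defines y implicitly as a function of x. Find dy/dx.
Differentiate the relation implicitly: treat y = y(x) and apply the chain rule, so every y-derivative picks up a y' = dy/dx factor.

With everything moved to the left-hand side, differentiate term by term:
  d/dx[x^2/25] = 2x/25
  d/dx[-y^2/36] = -y·y'/18
  d/dx[-5] = 0

Separating the contributions that come from x directly and those that come through y:
  without y':      2x/25
  multiplying y':  -y/18

so (2x/25) + (-y/18)·y' = 0, and therefore
  dy/dx = -(2x/25)/(-y/18) = 36x/(25y)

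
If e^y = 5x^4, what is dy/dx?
Take d/dx of both sides. Since y is implicitly a function of x, the chain rule attaches a y' = dy/dx factor whenever we differentiate through y.

Set F(x, y) = (left side) − (right side), so the curve is F = 0. Differentiating each term of F:
  d/dx[-5x^4] = -20x^3
  d/dx[e^(y)] = y'·e^(y)

Collecting, the y'-free part is the partial derivative in x and the y' coefficient is the partial derivative in y:
  ∂F/∂x = -20x^3
  ∂F/∂y = e^(y)

so d/dx[F(x, y(x))] = ∂F/∂x + (∂F/∂y)·y' = 0. Rearranging,
  dy/dx = -(∂F/∂x)/(∂F/∂y) = -(-20x^3)/(e^(y)) = 20x^3e^(-y)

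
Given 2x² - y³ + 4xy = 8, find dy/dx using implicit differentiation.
Apply d/dx to both sides, remembering that y depends on x. Each occurrence of y therefore brings in a y' = dy/dx via the chain rule.

With F(x, y) equal to the left-hand side minus the right, differentiate F term by term:
  d/dx[2x^2] = 4x
  d/dx[4xy] = 4x·y' + 4y
  d/dx[-y^3] = -3y^2·y'
  d/dx[-8] = 0
Adding these up, d/dx[F] = 0 becomes
  (4x + 4y) + (4x - 3y^2)·y' = 0,
so isolating y',
  dy/dx = -(4x + 4y)/(4x - 3y^2) = 4(-x - y)/(4x - 3y^2)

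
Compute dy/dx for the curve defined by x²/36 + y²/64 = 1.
Differentiate the relation implicitly: treat y = y(x) and apply the chain rule, so every y-derivative picks up a y' = dy/dx factor.

With everything moved to the left-hand side, differentiate term by term:
  d/dx[x^2/36] = x/18
  d/dx[y^2/64] = y·y'/32
  d/dx[-1] = 0

Separating the contributions that come from x directly and those that come through y:
  without y':      x/18
  multiplying y':  y/32

so (x/18) + (y/32)·y' = 0, and therefore
  dy/dx = -(x/18)/(y/32) = -16x/(9y)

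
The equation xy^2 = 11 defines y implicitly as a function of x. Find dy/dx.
Apply d/dx to both sides, remembering that y depends on x. Each occurrence of y therefore brings in a y' = dy/dx via the chain rule.

With F(x, y) equal to the left-hand side minus the right, differentiate F term by term:
  d/dx[xy^2] = 2xy·y' + y^2
  d/dx[-11] = 0
Adding these up, d/dx[F] = 0 becomes
  (y^2) + (2xy)·y' = 0,
so isolating y',
  dy/dx = -(y^2)/(2xy) = -y/(2x)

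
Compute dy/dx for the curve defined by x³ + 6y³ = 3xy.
Differentiate both sides with respect to x, treating y as y(x). By the chain rule, any term containing y contributes a factor of y' = dy/dx when we differentiate it.

Move every term to one side and write the relation as F(x, y) = 0. Term by term,
  d/dx[x^3] = 3x^2
  d/dx[-3xy] = -3x·y' - 3y
  d/dx[6y^3] = 18y^2·y'

The pieces without y' make up ∂F/∂x and the coefficient of y' is ∂F/∂y:
  ∂F/∂x = 3x^2 - 3y,
  ∂F/∂y = -3x + 18y^2.

Since d/dx[F] = ∂F/∂x + (∂F/∂y)·y' = 0, solve for y':
  (∂F/∂y)·y' = -∂F/∂x
  dy/dx = -(∂F/∂x)/(∂F/∂y) = -(3x^2 - 3y)/(-3x + 18y^2) = (x^2 - y)/(x - 6y^2)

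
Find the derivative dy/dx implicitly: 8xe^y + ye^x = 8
Apply d/dx to both sides, remembering that y depends on x. Each occurrence of y therefore brings in a y' = dy/dx via the chain rule.

With F(x, y) equal to the left-hand side minus the right, differentiate F term by term:
  d/dx[8x·e^(y)] = 8x·y'·e^(y) + 8e^(y)
  d/dx[y·e^(x)] = y·e^(x) + y'·e^(x)
  d/dx[-8] = 0
Adding these up, d/dx[F] = 0 becomes
  (y·e^(x) + 8e^(y)) + (8x·e^(y) + e^(x))·y' = 0,
so isolating y',
  dy/dx = -(y·e^(x) + 8e^(y))/(8x·e^(y) + e^(x)) = (-y·e^(x) - 8e^(y))/(8x·e^(y) + e^(x))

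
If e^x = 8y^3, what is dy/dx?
Differentiate both sides with respect to x, treating y as y(x). By the chain rule, any term containing y contributes a factor of y' = dy/dx when we differentiate it.

Move every term to one side and write the relation as F(x, y) = 0. Term by term,
  d/dx[-8y^3] = -24y^2·y'
  d/dx[e^(x)] = e^(x)

The pieces without y' make up ∂F/∂x and the coefficient of y' is ∂F/∂y:
  ∂F/∂x = e^(x),
  ∂F/∂y = -24y^2.

Since d/dx[F] = ∂F/∂x + (∂F/∂y)·y' = 0, solve for y':
  (∂F/∂y)·y' = -∂F/∂x
  dy/dx = -(∂F/∂x)/(∂F/∂y) = -(e^(x))/(-24y^2) = e^(x)/(24y^2)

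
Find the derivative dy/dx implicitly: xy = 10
Differentiate both sides with respect to x, treating y as y(x). By the chain rule, any term containing y contributes a factor of y' = dy/dx when we differentiate it.

Move every term to one side and write the relation as F(x, y) = 0. Term by term,
  d/dx[xy] = x·y' + y
  d/dx[-10] = 0

The pieces without y' make up ∂F/∂x and the coefficient of y' is ∂F/∂y:
  ∂F/∂x = y,
  ∂F/∂y = x.

Since d/dx[F] = ∂F/∂x + (∂F/∂y)·y' = 0, solve for y':
  (∂F/∂y)·y' = -∂F/∂x
  dy/dx = -(∂F/∂x)/(∂F/∂y) = -(y)/(x) = -y/x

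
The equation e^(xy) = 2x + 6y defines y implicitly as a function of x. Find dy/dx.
Apply d/dx to both sides, remembering that y depends on x. Each occurrence of y therefore brings in a y' = dy/dx via the chain rule.

With F(x, y) equal to the left-hand side minus the right, differentiate F term by term:
  d/dx[-2x] = -2
  d/dx[-6y] = -6·y'
  d/dx[e^(xy)] = (x·y' + y)·e^(xy)
Adding these up, d/dx[F] = 0 becomes
  (y·e^(xy) - 2) + (x·e^(xy) - 6)·y' = 0,
so isolating y',
  dy/dx = -(y·e^(xy) - 2)/(x·e^(xy) - 6) = (-y·e^(xy) + 2)/(x·e^(xy) - 6)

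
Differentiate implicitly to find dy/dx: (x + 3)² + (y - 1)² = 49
Differentiate the relation implicitly: treat y = y(x) and apply the chain rule, so every y-derivative picks up a y' = dy/dx factor.

With everything moved to the left-hand side, differentiate term by term:
  d/dx[(x + 3)^2] = 2x + 6
  d/dx[(y - 1)^2] = 2·y'(y - 1)
  d/dx[-49] = 0

Separating the contributions that come from x directly and those that come through y:
  without y':      2x + 6
  multiplying y':  2y - 2

so (2x + 6) + (2y - 2)·y' = 0, and therefore
  dy/dx = -(2x + 6)/(2y - 2) = (-x - 3)/(y - 1)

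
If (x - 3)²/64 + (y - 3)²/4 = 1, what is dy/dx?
Apply d/dx to both sides, remembering that y depends on x. Each occurrence of y therefore brings in a y' = dy/dx via the chain rule.

With F(x, y) equal to the left-hand side minus the right, differentiate F term by term:
  d/dx[(x - 3)^2/64] = x/32 - 3/32
  d/dx[(y - 3)^2/4] = y'(y - 3)/2
  d/dx[-1] = 0
Adding these up, d/dx[F] = 0 becomes
  (x/32 - 3/32) + (y/2 - 3/2)·y' = 0,
so isolating y',
  dy/dx = -(x/32 - 3/32)/(y/2 - 3/2)
        = -((x - 3)/32)/((y - 3)/2) = (3 - x)/(16(y - 3))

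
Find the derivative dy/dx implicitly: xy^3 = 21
Differentiate the relation implicitly: treat y = y(x) and apply the chain rule, so every y-derivative picks up a y' = dy/dx factor.

With everything moved to the left-hand side, differentiate term by term:
  d/dx[xy^3] = 3xy^2·y' + y^3
  d/dx[-21] = 0

Separating the contributions that come from x directly and those that come through y:
  without y':      y^3
  multiplying y':  3xy^2

so (y^3) + (3xy^2)·y' = 0, and therefore
  dy/dx = -(y^3)/(3xy^2) = -y/(3x)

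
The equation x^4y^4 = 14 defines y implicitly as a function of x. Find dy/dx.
Take d/dx of both sides. Since y is implicitly a function of x, the chain rule attaches a y' = dy/dx factor whenever we differentiate through y.

Set F(x, y) = (left side) − (right side), so the curve is F = 0. Differentiating each term of F:
  d/dx[x^4y^4] = 4x^4y^3·y' + 4x^3y^4
  d/dx[-14] = 0

Collecting, the y'-free part is the partial derivative in x and the y' coefficient is the partial derivative in y:
  ∂F/∂x = 4x^3y^4
  ∂F/∂y = 4x^4y^3

so d/dx[F(x, y(x))] = ∂F/∂x + (∂F/∂y)·y' = 0. Rearranging,
  dy/dx = -(∂F/∂x)/(∂F/∂y) = -(4x^3y^4)/(4x^4y^3) = -y/x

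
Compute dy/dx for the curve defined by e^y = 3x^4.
Differentiate both sides with respect to x, treating y as y(x). By the chain rule, any term containing y contributes a factor of y' = dy/dx when we differentiate it.

Move every term to one side and write the relation as F(x, y) = 0. Term by term,
  d/dx[-3x^4] = -12x^3
  d/dx[e^(y)] = y'·e^(y)

The pieces without y' make up ∂F/∂x and the coefficient of y' is ∂F/∂y:
  ∂F/∂x = -12x^3,
  ∂F/∂y = e^(y).

Since d/dx[F] = ∂F/∂x + (∂F/∂y)·y' = 0, solve for y':
  (∂F/∂y)·y' = -∂F/∂x
  dy/dx = -(∂F/∂x)/(∂F/∂y) = -(-12x^3)/(e^(y)) = 12x^3e^(-y)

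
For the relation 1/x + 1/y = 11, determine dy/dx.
Differentiate both sides with respect to x, treating y as y(x). By the chain rule, any term containing y contributes a factor of y' = dy/dx when we differentiate it.

Move every term to one side and write the relation as F(x, y) = 0. Term by term,
  d/dx[1/y] = -y'/y^2
  d/dx[1/x] = -1/x^2
  d/dx[-11] = 0

The pieces without y' make up ∂F/∂x and the coefficient of y' is ∂F/∂y:
  ∂F/∂x = -1/x^2,
  ∂F/∂y = -1/y^2.

Since d/dx[F] = ∂F/∂x + (∂F/∂y)·y' = 0, solve for y':
  (∂F/∂y)·y' = -∂F/∂x
  dy/dx = -(∂F/∂x)/(∂F/∂y) = -(-1/x^2)/(-1/y^2) = -y^2/x^2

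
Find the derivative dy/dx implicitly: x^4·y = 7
Differentiate both sides with respect to x, treating y as y(x). By the chain rule, any term containing y contributes a factor of y' = dy/dx when we differentiate it.

Move every term to one side and write the relation as F(x, y) = 0. Term by term,
  d/dx[x^4y] = x^4·y' + 4x^3y
  d/dx[-7] = 0

The pieces without y' make up ∂F/∂x and the coefficient of y' is ∂F/∂y:
  ∂F/∂x = 4x^3y,
  ∂F/∂y = x^4.

Since d/dx[F] = ∂F/∂x + (∂F/∂y)·y' = 0, solve for y':
  (∂F/∂y)·y' = -∂F/∂x
  dy/dx = -(∂F/∂x)/(∂F/∂y) = -(4x^3y)/(x^4) = -4y/x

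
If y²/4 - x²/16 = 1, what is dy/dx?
Differentiate the relation implicitly: treat y = y(x) and apply the chain rule, so every y-derivative picks up a y' = dy/dx factor.

With everything moved to the left-hand side, differentiate term by term:
  d/dx[-x^2/16] = -x/8
  d/dx[y^2/4] = y·y'/2
  d/dx[-1] = 0

Separating the contributions that come from x directly and those that come through y:
  without y':      -x/8
  multiplying y':  y/2

so (-x/8) + (y/2)·y' = 0, and therefore
  dy/dx = -(-x/8)/(y/2) = x/(4y)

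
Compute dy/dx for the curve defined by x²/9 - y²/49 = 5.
Take d/dx of both sides. Since y is implicitly a function of x, the chain rule attaches a y' = dy/dx factor whenever we differentiate through y.

Set F(x, y) = (left side) − (right side), so the curve is F = 0. Differentiating each term of F:
  d/dx[x^2/9] = 2x/9
  d/dx[-y^2/49] = -2y·y'/49
  d/dx[-5] = 0

Collecting, the y'-free part is the partial derivative in x and the y' coefficient is the partial derivative in y:
  ∂F/∂x = 2x/9
  ∂F/∂y = -2y/49

so d/dx[F(x, y(x))] = ∂F/∂x + (∂F/∂y)·y' = 0. Rearranging,
  dy/dx = -(∂F/∂x)/(∂F/∂y) = -(2x/9)/(-2y/49) = 49x/(9y)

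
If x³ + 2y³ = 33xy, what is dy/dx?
Differentiate both sides with respect to x, treating y as y(x). By the chain rule, any term containing y contributes a factor of y' = dy/dx when we differentiate it.

Move every term to one side and write the relation as F(x, y) = 0. Term by term,
  d/dx[x^3] = 3x^2
  d/dx[-33xy] = -33x·y' - 33y
  d/dx[2y^3] = 6y^2·y'

The pieces without y' make up ∂F/∂x and the coefficient of y' is ∂F/∂y:
  ∂F/∂x = 3x^2 - 33y,
  ∂F/∂y = -33x + 6y^2.

Since d/dx[F] = ∂F/∂x + (∂F/∂y)·y' = 0, solve for y':
  (∂F/∂y)·y' = -∂F/∂x
  dy/dx = -(∂F/∂x)/(∂F/∂y) = -(3x^2 - 33y)/(-33x + 6y^2) = (x^2 - 11y)/(11x - 2y^2)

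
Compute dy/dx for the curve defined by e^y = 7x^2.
Apply d/dx to both sides, remembering that y depends on x. Each occurrence of y therefore brings in a y' = dy/dx via the chain rule.

With F(x, y) equal to the left-hand side minus the right, differentiate F term by term:
  d/dx[-7x^2] = -14x
  d/dx[e^(y)] = y'·e^(y)
Adding these up, d/dx[F] = 0 becomes
  (-14x) + (e^(y))·y' = 0,
so isolating y',
  dy/dx = -(-14x)/(e^(y)) = 14x·e^(-y)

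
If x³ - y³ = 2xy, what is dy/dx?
Apply d/dx to both sides, remembering that y depends on x. Each occurrence of y therefore brings in a y' = dy/dx via the chain rule.

With F(x, y) equal to the left-hand side minus the right, differentiate F term by term:
  d/dx[x^3] = 3x^2
  d/dx[-2xy] = -2x·y' - 2y
  d/dx[-y^3] = -3y^2·y'
Adding these up, d/dx[F] = 0 becomes
  (3x^2 - 2y) + (-2x - 3y^2)·y' = 0,
so isolating y',
  dy/dx = -(3x^2 - 2y)/(-2x - 3y^2) = (3x^2 - 2y)/(2x + 3y^2)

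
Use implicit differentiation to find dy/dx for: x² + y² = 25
Take d/dx of both sides. Since y is implicitly a function of x, the chain rule attaches a y' = dy/dx factor whenever we differentiate through y.

Set F(x, y) = (left side) − (right side), so the curve is F = 0. Differentiating each term of F:
  d/dx[x^2] = 2x
  d/dx[y^2] = 2y·y'
  d/dx[-25] = 0

Collecting, the y'-free part is the partial derivative in x and the y' coefficient is the partial derivative in y:
  ∂F/∂x = 2x
  ∂F/∂y = 2y

so d/dx[F(x, y(x))] = ∂F/∂x + (∂F/∂y)·y' = 0. Rearranging,
  dy/dx = -(∂F/∂x)/(∂F/∂y) = -(2x)/(2y) = -x/y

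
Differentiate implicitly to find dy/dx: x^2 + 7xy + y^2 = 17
Apply d/dx to both sides, remembering that y depends on x. Each occurrence of y therefore brings in a y' = dy/dx via the chain rule.

With F(x, y) equal to the left-hand side minus the right, differentiate F term by term:
  d/dx[x^2] = 2x
  d/dx[7xy] = 7x·y' + 7y
  d/dx[y^2] = 2y·y'
  d/dx[-17] = 0
Adding these up, d/dx[F] = 0 becomes
  (2x + 7y) + (7x + 2y)·y' = 0,
so isolating y',
  dy/dx = -(2x + 7y)/(7x + 2y) = (-2x - 7y)/(7x + 2y)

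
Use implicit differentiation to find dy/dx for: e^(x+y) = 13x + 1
Differentiate both sides with respect to x, treating y as y(x). By the chain rule, any term containing y contributes a factor of y' = dy/dx when we differentiate it.

Move every term to one side and write the relation as F(x, y) = 0. Term by term,
  d/dx[-13x] = -13
  d/dx[e^(x + y)] = (y' + 1)·e^(x + y)
  d/dx[-1] = 0

The pieces without y' make up ∂F/∂x and the coefficient of y' is ∂F/∂y:
  ∂F/∂x = e^(x + y) - 13,
  ∂F/∂y = e^(x + y).

Since d/dx[F] = ∂F/∂x + (∂F/∂y)·y' = 0, solve for y':
  (∂F/∂y)·y' = -∂F/∂x
  dy/dx = -(∂F/∂x)/(∂F/∂y) = -(e^(x + y) - 13)/(e^(x + y)) = 13e^(-x - y) - 1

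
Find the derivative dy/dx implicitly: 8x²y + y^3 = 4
Differentiate both sides with respect to x, treating y as y(x). By the chain rule, any term containing y contributes a factor of y' = dy/dx when we differentiate it.

Move every term to one side and write the relation as F(x, y) = 0. Term by term,
  d/dx[8x^2y] = 8x^2·y' + 16xy
  d/dx[y^3] = 3y^2·y'
  d/dx[-4] = 0

The pieces without y' make up ∂F/∂x and the coefficient of y' is ∂F/∂y:
  ∂F/∂x = 16xy,
  ∂F/∂y = 8x^2 + 3y^2.

Since d/dx[F] = ∂F/∂x + (∂F/∂y)·y' = 0, solve for y':
  (∂F/∂y)·y' = -∂F/∂x
  dy/dx = -(∂F/∂x)/(∂F/∂y) = -(16xy)/(8x^2 + 3y^2) = -16xy/(8x^2 + 3y^2)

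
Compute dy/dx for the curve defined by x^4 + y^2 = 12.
Differentiate both sides with respect to x, treating y as y(x). By the chain rule, any term containing y contributes a factor of y' = dy/dx when we differentiate it.

Move every term to one side and write the relation as F(x, y) = 0. Term by term,
  d/dx[x^4] = 4x^3
  d/dx[y^2] = 2y·y'
  d/dx[-12] = 0

The pieces without y' make up ∂F/∂x and the coefficient of y' is ∂F/∂y:
  ∂F/∂x = 4x^3,
  ∂F/∂y = 2y.

Since d/dx[F] = ∂F/∂x + (∂F/∂y)·y' = 0, solve for y':
  (∂F/∂y)·y' = -∂F/∂x
  dy/dx = -(∂F/∂x)/(∂F/∂y) = -(4x^3)/(2y) = -2x^3/y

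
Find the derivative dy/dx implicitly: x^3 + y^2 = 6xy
Differentiate the relation implicitly: treat y = y(x) and apply the chain rule, so every y-derivative picks up a y' = dy/dx factor.

With everything moved to the left-hand side, differentiate term by term:
  d/dx[x^3] = 3x^2
  d/dx[-6xy] = -6x·y' - 6y
  d/dx[y^2] = 2y·y'

Separating the contributions that come from x directly and those that come through y:
  without y':      3x^2 - 6y
  multiplying y':  -6x + 2y

so (3x^2 - 6y) + (-6x + 2y)·y' = 0, and therefore
  dy/dx = -(3x^2 - 6y)/(-6x + 2y) = 3(x^2 - 2y)/(2(3x - y))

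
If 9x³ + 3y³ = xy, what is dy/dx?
Differentiate the relation implicitly: treat y = y(x) and apply the chain rule, so every y-derivative picks up a y' = dy/dx factor.

With everything moved to the left-hand side, differentiate term by term:
  d/dx[9x^3] = 27x^2
  d/dx[-xy] = -x·y' - y
  d/dx[3y^3] = 9y^2·y'

Separating the contributions that come from x directly and those that come through y:
  without y':      27x^2 - y
  multiplying y':  -x + 9y^2

so (27x^2 - y) + (-x + 9y^2)·y' = 0, and therefore
  dy/dx = -(27x^2 - y)/(-x + 9y^2) = (27x^2 - y)/(x - 9y^2)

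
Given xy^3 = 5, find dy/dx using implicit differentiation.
Take d/dx of both sides. Since y is implicitly a function of x, the chain rule attaches a y' = dy/dx factor whenever we differentiate through y.

Set F(x, y) = (left side) − (right side), so the curve is F = 0. Differentiating each term of F:
  d/dx[xy^3] = 3xy^2·y' + y^3
  d/dx[-5] = 0

Collecting, the y'-free part is the partial derivative in x and the y' coefficient is the partial derivative in y:
  ∂F/∂x = y^3
  ∂F/∂y = 3xy^2

so d/dx[F(x, y(x))] = ∂F/∂x + (∂F/∂y)·y' = 0. Rearranging,
  dy/dx = -(∂F/∂x)/(∂F/∂y) = -(y^3)/(3xy^2) = -y/(3x)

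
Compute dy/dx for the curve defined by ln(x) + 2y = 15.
Differentiate the relation implicitly: treat y = y(x) and apply the chain rule, so every y-derivative picks up a y' = dy/dx factor.

With everything moved to the left-hand side, differentiate term by term:
  d/dx[2y] = 2·y'
  d/dx[ln(x)] = 1/x
  d/dx[-15] = 0

Separating the contributions that come from x directly and those that come through y:
  without y':      1/x
  multiplying y':  2

so (1/x) + (2)·y' = 0, and therefore
  dy/dx = -(1/x)/(2) = -1/(2x)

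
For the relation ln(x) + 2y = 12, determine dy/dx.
Take d/dx of both sides. Since y is implicitly a function of x, the chain rule attaches a y' = dy/dx factor whenever we differentiate through y.

Set F(x, y) = (left side) − (right side), so the curve is F = 0. Differentiating each term of F:
  d/dx[2y] = 2·y'
  d/dx[ln(x)] = 1/x
  d/dx[-12] = 0

Collecting, the y'-free part is the partial derivative in x and the y' coefficient is the partial derivative in y:
  ∂F/∂x = 1/x
  ∂F/∂y = 2

so d/dx[F(x, y(x))] = ∂F/∂x + (∂F/∂y)·y' = 0. Rearranging,
  dy/dx = -(∂F/∂x)/(∂F/∂y) = -(1/x)/(2) = -1/(2x)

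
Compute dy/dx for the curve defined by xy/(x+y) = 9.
Differentiate both sides with respect to x, treating y as y(x). By the chain rule, any term containing y contributes a factor of y' = dy/dx when we differentiate it.

Move every term to one side and write the relation as F(x, y) = 0. Term by term,
  d/dx[xy/(x + y)] = xy(-y' - 1)/(x + y)^2 + x·y'/(x + y) + y/(x + y)
  d/dx[-9] = 0

The pieces without y' make up ∂F/∂x and the coefficient of y' is ∂F/∂y:
  ∂F/∂x = -xy/(x + y)^2 + y/(x + y),
  ∂F/∂y = -xy/(x + y)^2 + x/(x + y).

Since d/dx[F] = ∂F/∂x + (∂F/∂y)·y' = 0, solve for y':
  (∂F/∂y)·y' = -∂F/∂x
  dy/dx = -(∂F/∂x)/(∂F/∂y) = -(-xy/(x + y)^2 + y/(x + y))/(-xy/(x + y)^2 + x/(x + y))
        = -(y^2/(x + y)^2)/(x^2/(x + y)^2) = -y^2/x^2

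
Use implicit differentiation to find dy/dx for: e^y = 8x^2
Apply d/dx to both sides, remembering that y depends on x. Each occurrence of y therefore brings in a y' = dy/dx via the chain rule.

With F(x, y) equal to the left-hand side minus the right, differentiate F term by term:
  d/dx[-8x^2] = -16x
  d/dx[e^(y)] = y'·e^(y)
Adding these up, d/dx[F] = 0 becomes
  (-16x) + (e^(y))·y' = 0,
so isolating y',
  dy/dx = -(-16x)/(e^(y)) = 16x·e^(-y)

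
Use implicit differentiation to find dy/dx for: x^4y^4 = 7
Take d/dx of both sides. Since y is implicitly a function of x, the chain rule attaches a y' = dy/dx factor whenever we differentiate through y.

Set F(x, y) = (left side) − (right side), so the curve is F = 0. Differentiating each term of F:
  d/dx[x^4y^4] = 4x^4y^3·y' + 4x^3y^4
  d/dx[-7] = 0

Collecting, the y'-free part is the partial derivative in x and the y' coefficient is the partial derivative in y:
  ∂F/∂x = 4x^3y^4
  ∂F/∂y = 4x^4y^3

so d/dx[F(x, y(x))] = ∂F/∂x + (∂F/∂y)·y' = 0. Rearranging,
  dy/dx = -(∂F/∂x)/(∂F/∂y) = -(4x^3y^4)/(4x^4y^3) = -y/x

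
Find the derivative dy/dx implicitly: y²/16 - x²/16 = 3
Differentiate the relation implicitly: treat y = y(x) and apply the chain rule, so every y-derivative picks up a y' = dy/dx factor.

With everything moved to the left-hand side, differentiate term by term:
  d/dx[-x^2/16] = -x/8
  d/dx[y^2/16] = y·y'/8
  d/dx[-3] = 0

Separating the contributions that come from x directly and those that come through y:
  without y':      -x/8
  multiplying y':  y/8

so (-x/8) + (y/8)·y' = 0, and therefore
  dy/dx = -(-x/8)/(y/8) = x/y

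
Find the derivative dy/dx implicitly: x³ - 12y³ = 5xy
Apply d/dx to both sides, remembering that y depends on x. Each occurrence of y therefore brings in a y' = dy/dx via the chain rule.

With F(x, y) equal to the left-hand side minus the right, differentiate F term by term:
  d/dx[x^3] = 3x^2
  d/dx[-5xy] = -5x·y' - 5y
  d/dx[-12y^3] = -36y^2·y'
Adding these up, d/dx[F] = 0 becomes
  (3x^2 - 5y) + (-5x - 36y^2)·y' = 0,
so isolating y',
  dy/dx = -(3x^2 - 5y)/(-5x - 36y^2) = (3x^2 - 5y)/(5x + 36y^2)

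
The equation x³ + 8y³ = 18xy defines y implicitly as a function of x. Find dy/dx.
Apply d/dx to both sides, remembering that y depends on x. Each occurrence of y therefore brings in a y' = dy/dx via the chain rule.

With F(x, y) equal to the left-hand side minus the right, differentiate F term by term:
  d/dx[x^3] = 3x^2
  d/dx[-18xy] = -18x·y' - 18y
  d/dx[8y^3] = 24y^2·y'
Adding these up, d/dx[F] = 0 becomes
  (3x^2 - 18y) + (-18x + 24y^2)·y' = 0,
so isolating y',
  dy/dx = -(3x^2 - 18y)/(-18x + 24y^2) = (x^2 - 6y)/(2(3x - 4y^2))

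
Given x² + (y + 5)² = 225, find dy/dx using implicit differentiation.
Take d/dx of both sides. Since y is implicitly a function of x, the chain rule attaches a y' = dy/dx factor whenever we differentiate through y.

Set F(x, y) = (left side) − (right side), so the curve is F = 0. Differentiating each term of F:
  d/dx[x^2] = 2x
  d/dx[(y + 5)^2] = 2·y'(y + 5)
  d/dx[-225] = 0

Collecting, the y'-free part is the partial derivative in x and the y' coefficient is the partial derivative in y:
  ∂F/∂x = 2x
  ∂F/∂y = 2y + 10

so d/dx[F(x, y(x))] = ∂F/∂x + (∂F/∂y)·y' = 0. Rearranging,
  dy/dx = -(∂F/∂x)/(∂F/∂y) = -(2x)/(2y + 10) = -x/(y + 5)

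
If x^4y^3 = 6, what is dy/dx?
Apply d/dx to both sides, remembering that y depends on x. Each occurrence of y therefore brings in a y' = dy/dx via the chain rule.

With F(x, y) equal to the left-hand side minus the right, differentiate F term by term:
  d/dx[x^4y^3] = 3x^4y^2·y' + 4x^3y^3
  d/dx[-6] = 0
Adding these up, d/dx[F] = 0 becomes
  (4x^3y^3) + (3x^4y^2)·y' = 0,
so isolating y',
  dy/dx = -(4x^3y^3)/(3x^4y^2) = -4y/(3x)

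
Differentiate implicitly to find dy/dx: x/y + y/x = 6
Differentiate both sides with respect to x, treating y as y(x). By the chain rule, any term containing y contributes a factor of y' = dy/dx when we differentiate it.

Move every term to one side and write the relation as F(x, y) = 0. Term by term,
  d/dx[x/y] = -x·y'/y^2 + 1/y
  d/dx[y/x] = y'/x - y/x^2
  d/dx[-6] = 0

The pieces without y' make up ∂F/∂x and the coefficient of y' is ∂F/∂y:
  ∂F/∂x = 1/y - y/x^2,
  ∂F/∂y = -x/y^2 + 1/x.

Since d/dx[F] = ∂F/∂x + (∂F/∂y)·y' = 0, solve for y':
  (∂F/∂y)·y' = -∂F/∂x
  dy/dx = -(∂F/∂x)/(∂F/∂y) = -(1/y - y/x^2)/(-x/y^2 + 1/x)
        = -((x - y)(x + y)/(x^2y))/(-(x - y)(x + y)/(xy^2)) = y/x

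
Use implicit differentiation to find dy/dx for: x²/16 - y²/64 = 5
Take d/dx of both sides. Since y is implicitly a function of x, the chain rule attaches a y' = dy/dx factor whenever we differentiate through y.

Set F(x, y) = (left side) − (right side), so the curve is F = 0. Differentiating each term of F:
  d/dx[x^2/16] = x/8
  d/dx[-y^2/64] = -y·y'/32
  d/dx[-5] = 0

Collecting, the y'-free part is the partial derivative in x and the y' coefficient is the partial derivative in y:
  ∂F/∂x = x/8
  ∂F/∂y = -y/32

so d/dx[F(x, y(x))] = ∂F/∂x + (∂F/∂y)·y' = 0. Rearranging,
  dy/dx = -(∂F/∂x)/(∂F/∂y) = -(x/8)/(-y/32) = 4x/y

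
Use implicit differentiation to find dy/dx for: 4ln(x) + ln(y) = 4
Differentiate both sides with respect to x, treating y as y(x). By the chain rule, any term containing y contributes a factor of y' = dy/dx when we differentiate it.

Move every term to one side and write the relation as F(x, y) = 0. Term by term,
  d/dx[4ln(x)] = 4/x
  d/dx[ln(y)] = y'/y
  d/dx[-4] = 0

The pieces without y' make up ∂F/∂x and the coefficient of y' is ∂F/∂y:
  ∂F/∂x = 4/x,
  ∂F/∂y = 1/y.

Since d/dx[F] = ∂F/∂x + (∂F/∂y)·y' = 0, solve for y':
  (∂F/∂y)·y' = -∂F/∂x
  dy/dx = -(∂F/∂x)/(∂F/∂y) = -(4/x)/(1/y) = -4y/x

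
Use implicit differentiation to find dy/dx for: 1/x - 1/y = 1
Differentiate the relation implicitly: treat y = y(x) and apply the chain rule, so every y-derivative picks up a y' = dy/dx factor.

With everything moved to the left-hand side, differentiate term by term:
  d/dx[-1/y] = y'/y^2
  d/dx[1/x] = -1/x^2
  d/dx[-1] = 0

Separating the contributions that come from x directly and those that come through y:
  without y':      -1/x^2
  multiplying y':  y^(-2)

so (-1/x^2) + (y^(-2))·y' = 0, and therefore
  dy/dx = -(-1/x^2)/(y^(-2)) = y^2/x^2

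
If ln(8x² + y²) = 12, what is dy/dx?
Differentiate the relation implicitly: treat y = y(x) and apply the chain rule, so every y-derivative picks up a y' = dy/dx factor.

With everything moved to the left-hand side, differentiate term by term:
  d/dx[ln(8x^2 + y^2)] = (16x + 2y·y')/(8x^2 + y^2)
  d/dx[-12] = 0

Separating the contributions that come from x directly and those that come through y:
  without y':      16x/(8x^2 + y^2)
  multiplying y':  2y/(8x^2 + y^2)

so (16x/(8x^2 + y^2)) + (2y/(8x^2 + y^2))·y' = 0, and therefore
  dy/dx = -(16x/(8x^2 + y^2))/(2y/(8x^2 + y^2)) = -8x/y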